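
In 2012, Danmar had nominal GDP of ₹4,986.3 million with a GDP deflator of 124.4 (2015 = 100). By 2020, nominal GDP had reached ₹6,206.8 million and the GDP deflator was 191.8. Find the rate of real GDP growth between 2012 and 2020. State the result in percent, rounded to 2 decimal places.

Deflate each year: 2012 → 4986.3/1.244 = 4008.28; 2020 → 6206.8/1.918 = 3236.08.
So real GDP changed by 3236.08/4008.28 − 1 = -0.1927, i.e. -19.27%.

-19.27%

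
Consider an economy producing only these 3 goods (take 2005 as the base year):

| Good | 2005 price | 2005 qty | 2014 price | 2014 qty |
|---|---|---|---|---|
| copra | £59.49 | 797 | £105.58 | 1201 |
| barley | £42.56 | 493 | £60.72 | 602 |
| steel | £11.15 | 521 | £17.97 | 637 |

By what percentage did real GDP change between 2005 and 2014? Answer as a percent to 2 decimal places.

40.38%

Real GDP 2005 = Nominal GDP 2005 = 59.49·797 + 42.56·493 + 11.15·521 = 74204.76.
Real GDP 2014 (at 2005 prices) = 59.49·1201 + 42.56·602 + 11.15·637 = 104171.16.
Real growth = 104171.16/74204.76 − 1 = 0.4038.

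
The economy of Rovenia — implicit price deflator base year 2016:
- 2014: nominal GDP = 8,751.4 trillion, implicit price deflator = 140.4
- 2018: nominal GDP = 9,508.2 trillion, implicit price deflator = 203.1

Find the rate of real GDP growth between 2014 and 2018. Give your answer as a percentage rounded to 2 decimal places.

-24.89%

Deflate each year: 2014 → 8751.4/1.404 = 6233.19; 2018 → 9508.2/2.031 = 4681.54.
So real GDP changed by 4681.54/6233.19 − 1 = -0.2489, i.e. -24.89%.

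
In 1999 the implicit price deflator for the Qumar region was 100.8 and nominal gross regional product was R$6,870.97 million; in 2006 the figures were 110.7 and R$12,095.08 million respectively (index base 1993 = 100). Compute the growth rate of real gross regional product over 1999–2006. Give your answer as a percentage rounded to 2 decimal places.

Real gross regional product 1999 = 6870.97 / 1.008 = 6816.44.
Real gross regional product 2006 = 12095.08 / 1.107 = 10926.00.
Real growth = 10926.00 / 6816.44 − 1 = 0.6029.

60.29%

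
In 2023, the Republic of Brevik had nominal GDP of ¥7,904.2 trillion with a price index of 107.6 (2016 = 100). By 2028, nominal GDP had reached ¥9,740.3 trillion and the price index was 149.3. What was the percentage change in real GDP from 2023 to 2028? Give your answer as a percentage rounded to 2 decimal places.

-11.19%

Deflate each year: 2023 → 7904.2/1.076 = 7345.91; 2028 → 9740.3/1.493 = 6523.98.
So real GDP changed by 6523.98/7345.91 − 1 = -0.1119, i.e. -11.19%.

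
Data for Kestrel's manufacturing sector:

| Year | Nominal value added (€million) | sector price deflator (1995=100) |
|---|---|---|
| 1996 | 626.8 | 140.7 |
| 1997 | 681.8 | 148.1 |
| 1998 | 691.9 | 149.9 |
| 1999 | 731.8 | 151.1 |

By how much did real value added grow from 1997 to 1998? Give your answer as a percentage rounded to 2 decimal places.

Real value added 1997 = 681.8/1.481 = 460.36.
Real value added 1998 = 691.9/1.499 = 461.57.
Change = 461.57/460.36 − 1 = 0.0026.

0.26%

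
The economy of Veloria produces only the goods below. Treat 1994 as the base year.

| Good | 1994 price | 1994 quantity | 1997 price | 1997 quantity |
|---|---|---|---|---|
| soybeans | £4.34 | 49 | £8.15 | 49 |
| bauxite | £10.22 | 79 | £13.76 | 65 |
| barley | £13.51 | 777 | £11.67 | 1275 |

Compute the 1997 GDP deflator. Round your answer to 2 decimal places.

Nominal GDP 1997 = 8.15·49 + 13.76·65 + 11.67·1275 = 16173.00.
Real GDP 1997 (at 1994 prices) = 4.34·49 + 10.22·65 + 13.51·1275 = 18102.21.
Deflator = Nominal/Real × 100 = 16173.00/18102.21 × 100 = 89.343.

89.34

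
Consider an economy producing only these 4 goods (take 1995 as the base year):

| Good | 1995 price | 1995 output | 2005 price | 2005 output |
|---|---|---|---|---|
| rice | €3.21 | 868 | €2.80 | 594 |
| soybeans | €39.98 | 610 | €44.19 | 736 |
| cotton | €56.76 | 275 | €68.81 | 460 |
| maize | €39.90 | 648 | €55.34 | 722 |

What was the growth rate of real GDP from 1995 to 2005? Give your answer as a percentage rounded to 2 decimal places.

Real GDP 1995 = Nominal GDP 1995 = 3.21·868 + 39.98·610 + 56.76·275 + 39.90·648 = 68638.28.
Real GDP 2005 (at 1995 prices) = 3.21·594 + 39.98·736 + 56.76·460 + 39.90·722 = 86249.42.
Real growth = 86249.42/68638.28 − 1 = 0.2566.

25.66%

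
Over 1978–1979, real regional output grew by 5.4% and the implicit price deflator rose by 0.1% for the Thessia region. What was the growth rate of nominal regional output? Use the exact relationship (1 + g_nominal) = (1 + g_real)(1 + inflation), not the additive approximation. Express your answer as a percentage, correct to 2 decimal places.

5.51%

(1 + g_nom) = (1 + g_real)(1 + π) = 1.0540 × 1.0010 = 1.05505.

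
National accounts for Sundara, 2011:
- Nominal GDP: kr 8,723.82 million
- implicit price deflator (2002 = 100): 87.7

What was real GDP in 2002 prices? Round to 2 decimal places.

Real GDP = Nominal / (implicit price deflator/100) = 8723.82 / 0.877 = 9947.34.

kr 9,947.34 million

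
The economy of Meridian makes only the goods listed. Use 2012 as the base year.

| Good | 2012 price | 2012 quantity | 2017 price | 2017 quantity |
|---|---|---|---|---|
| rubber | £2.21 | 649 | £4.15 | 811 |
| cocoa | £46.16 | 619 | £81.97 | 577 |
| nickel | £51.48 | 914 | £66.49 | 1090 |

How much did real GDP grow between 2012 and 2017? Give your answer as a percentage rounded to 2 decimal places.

9.71%

Real GDP 2012 = Nominal GDP 2012 = 2.21·649 + 46.16·619 + 51.48·914 = 77060.05.
Real GDP 2017 (at 2012 prices) = 2.21·811 + 46.16·577 + 51.48·1090 = 84539.83.
Real growth = 84539.83/77060.05 − 1 = 0.0971.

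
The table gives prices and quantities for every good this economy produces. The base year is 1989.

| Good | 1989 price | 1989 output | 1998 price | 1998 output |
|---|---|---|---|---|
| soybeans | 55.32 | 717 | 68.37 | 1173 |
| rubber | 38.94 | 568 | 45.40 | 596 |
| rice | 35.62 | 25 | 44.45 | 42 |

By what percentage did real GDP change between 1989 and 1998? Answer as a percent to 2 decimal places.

42.96%

Real GDP 1989 = Nominal GDP 1989 = 55.32·717 + 38.94·568 + 35.62·25 = 62672.86.
Real GDP 1998 (at 1989 prices) = 55.32·1173 + 38.94·596 + 35.62·42 = 89594.64.
Real growth = 89594.64/62672.86 − 1 = 0.4296.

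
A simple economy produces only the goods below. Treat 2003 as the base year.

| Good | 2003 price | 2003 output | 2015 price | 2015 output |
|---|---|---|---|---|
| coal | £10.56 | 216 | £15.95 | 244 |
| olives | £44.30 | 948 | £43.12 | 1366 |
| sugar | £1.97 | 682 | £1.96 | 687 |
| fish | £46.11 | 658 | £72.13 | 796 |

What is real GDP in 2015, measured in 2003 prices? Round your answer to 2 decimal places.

Real GDP 2015 = Σ (p_2003 × q_2015) = 10.56·244 + 44.30·1366 + 1.97·687 + 46.11·796 = 101147.39.

£101147.39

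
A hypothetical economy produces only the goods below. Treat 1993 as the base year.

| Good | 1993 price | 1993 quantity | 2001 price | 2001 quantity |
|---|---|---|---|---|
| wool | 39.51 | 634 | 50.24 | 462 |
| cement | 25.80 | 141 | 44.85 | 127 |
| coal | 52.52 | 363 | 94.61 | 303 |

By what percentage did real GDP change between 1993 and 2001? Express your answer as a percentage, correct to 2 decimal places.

Real GDP 1993 = Nominal GDP 1993 = 39.51·634 + 25.80·141 + 52.52·363 = 47751.90.
Real GDP 2001 (at 1993 prices) = 39.51·462 + 25.80·127 + 52.52·303 = 37443.78.
Real growth = 37443.78/47751.90 − 1 = -0.2159.

-21.59%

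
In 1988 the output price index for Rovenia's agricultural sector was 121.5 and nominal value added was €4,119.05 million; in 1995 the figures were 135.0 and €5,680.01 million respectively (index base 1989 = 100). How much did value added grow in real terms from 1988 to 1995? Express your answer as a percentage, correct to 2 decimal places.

24.11%

Deflate each year: 1988 → 4119.05/1.215 = 3390.16; 1995 → 5680.01/1.350 = 4207.41.
So real value added changed by 4207.41/3390.16 − 1 = 0.2411, i.e. 24.11%.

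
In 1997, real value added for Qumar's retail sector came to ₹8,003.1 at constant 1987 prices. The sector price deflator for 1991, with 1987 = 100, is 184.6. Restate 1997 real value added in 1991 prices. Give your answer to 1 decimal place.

Real value added in 1991 prices = Real value added in 1987 prices × (P_1991/P_1987) = 8003.1 × 1.846 = 14773.72.

₹14,773.7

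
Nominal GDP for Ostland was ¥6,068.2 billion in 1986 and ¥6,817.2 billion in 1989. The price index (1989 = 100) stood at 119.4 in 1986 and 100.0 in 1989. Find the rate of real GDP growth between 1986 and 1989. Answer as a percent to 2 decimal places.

34.14%

Real GDP 1986 = 6068.2 / 1.194 = 5082.24.
Real GDP 1989 = 6817.2 / 1.000 = 6817.20.
Real growth = 6817.20 / 5082.24 − 1 = 0.3414.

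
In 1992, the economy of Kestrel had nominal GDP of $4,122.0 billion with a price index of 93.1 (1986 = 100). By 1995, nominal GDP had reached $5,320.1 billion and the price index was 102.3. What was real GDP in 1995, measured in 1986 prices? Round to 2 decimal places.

Real GDP = Nominal / (price index/100) = 5320.1 / 1.023 = 5200.49.

$5,200.49 billion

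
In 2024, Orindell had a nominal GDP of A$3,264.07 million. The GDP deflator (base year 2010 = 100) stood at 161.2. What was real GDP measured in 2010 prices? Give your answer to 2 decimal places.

Real GDP = Nominal / (GDP deflator/100) = 3264.07 / 1.612 = 2024.86.

A$2,024.86 million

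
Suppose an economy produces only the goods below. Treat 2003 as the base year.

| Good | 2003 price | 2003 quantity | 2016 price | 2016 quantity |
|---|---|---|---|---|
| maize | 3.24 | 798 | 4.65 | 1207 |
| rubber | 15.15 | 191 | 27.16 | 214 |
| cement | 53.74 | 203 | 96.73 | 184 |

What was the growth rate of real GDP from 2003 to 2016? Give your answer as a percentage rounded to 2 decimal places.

Real GDP 2003 = Nominal GDP 2003 = 3.24·798 + 15.15·191 + 53.74·203 = 16388.39.
Real GDP 2016 (at 2003 prices) = 3.24·1207 + 15.15·214 + 53.74·184 = 17040.94.
Real growth = 17040.94/16388.39 − 1 = 0.0398.

3.98%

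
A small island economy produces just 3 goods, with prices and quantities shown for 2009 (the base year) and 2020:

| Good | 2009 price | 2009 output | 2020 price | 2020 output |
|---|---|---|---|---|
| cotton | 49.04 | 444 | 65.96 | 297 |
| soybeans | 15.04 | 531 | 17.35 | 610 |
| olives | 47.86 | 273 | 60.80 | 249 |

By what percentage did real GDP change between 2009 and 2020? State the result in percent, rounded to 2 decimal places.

-16.74%

Real GDP 2009 = Nominal GDP 2009 = 49.04·444 + 15.04·531 + 47.86·273 = 42825.78.
Real GDP 2020 (at 2009 prices) = 49.04·297 + 15.04·610 + 47.86·249 = 35656.42.
Real growth = 35656.42/42825.78 − 1 = -0.1674.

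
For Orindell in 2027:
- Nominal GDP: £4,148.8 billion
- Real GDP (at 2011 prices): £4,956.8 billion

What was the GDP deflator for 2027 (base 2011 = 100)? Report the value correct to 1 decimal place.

83.7

GDP deflator = (Nominal / Real) × 100 = 4148.8 / 4956.8 × 100 = 83.70.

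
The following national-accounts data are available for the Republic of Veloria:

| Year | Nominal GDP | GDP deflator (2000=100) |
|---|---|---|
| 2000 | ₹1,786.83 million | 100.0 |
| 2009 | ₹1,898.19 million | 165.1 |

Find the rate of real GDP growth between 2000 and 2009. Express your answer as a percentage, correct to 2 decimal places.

-35.66%

Real GDP 2000 = 1786.83 / 1.000 = 1786.83.
Real GDP 2009 = 1898.19 / 1.651 = 1149.72.
Real growth = 1149.72 / 1786.83 − 1 = -0.3566.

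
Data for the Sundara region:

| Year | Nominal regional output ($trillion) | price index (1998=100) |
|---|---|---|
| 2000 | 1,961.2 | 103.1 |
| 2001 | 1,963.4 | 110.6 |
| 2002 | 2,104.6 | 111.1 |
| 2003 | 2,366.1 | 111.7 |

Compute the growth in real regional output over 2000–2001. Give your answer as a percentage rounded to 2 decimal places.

-6.68%

Real regional output 2000 = 1961.2/1.031 = 1902.23.
Real regional output 2001 = 1963.4/1.106 = 1775.23.
Change = 1775.23/1902.23 − 1 = -0.0668.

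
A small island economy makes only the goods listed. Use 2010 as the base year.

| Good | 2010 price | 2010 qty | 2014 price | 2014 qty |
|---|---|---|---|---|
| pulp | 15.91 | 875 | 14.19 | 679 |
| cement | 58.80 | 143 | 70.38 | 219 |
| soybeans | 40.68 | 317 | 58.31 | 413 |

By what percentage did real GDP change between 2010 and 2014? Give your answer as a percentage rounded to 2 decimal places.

14.92%

Real GDP 2010 = Nominal GDP 2010 = 15.91·875 + 58.80·143 + 40.68·317 = 35225.21.
Real GDP 2014 (at 2010 prices) = 15.91·679 + 58.80·219 + 40.68·413 = 40480.93.
Real growth = 40480.93/35225.21 − 1 = 0.1492.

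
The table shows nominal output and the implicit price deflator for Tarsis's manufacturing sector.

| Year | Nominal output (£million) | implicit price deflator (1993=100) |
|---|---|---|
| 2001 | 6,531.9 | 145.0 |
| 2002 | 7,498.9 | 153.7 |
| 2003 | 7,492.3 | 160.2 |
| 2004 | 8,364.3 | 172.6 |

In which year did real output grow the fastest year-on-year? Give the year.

2002: real = 7498.9/1.537 = 4878.92; growth vs 2001 (4504.76) = 8.31%.
2003: real = 7492.3/1.602 = 4676.84; growth vs 2002 (4878.92) = -4.14%.
2004: real = 8364.3/1.726 = 4846.06; growth vs 2003 (4676.84) = 3.62%.

2002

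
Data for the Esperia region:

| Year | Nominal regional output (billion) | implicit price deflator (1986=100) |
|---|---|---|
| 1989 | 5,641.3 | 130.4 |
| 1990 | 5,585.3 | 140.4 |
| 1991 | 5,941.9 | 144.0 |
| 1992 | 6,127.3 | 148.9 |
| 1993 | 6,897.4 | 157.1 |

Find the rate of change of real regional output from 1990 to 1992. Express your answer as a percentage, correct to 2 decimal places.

Real regional output 1990 = 5585.3/1.404 = 3978.13.
Real regional output 1992 = 6127.3/1.489 = 4115.04.
Change = 4115.04/3978.13 − 1 = 0.0344.

3.44%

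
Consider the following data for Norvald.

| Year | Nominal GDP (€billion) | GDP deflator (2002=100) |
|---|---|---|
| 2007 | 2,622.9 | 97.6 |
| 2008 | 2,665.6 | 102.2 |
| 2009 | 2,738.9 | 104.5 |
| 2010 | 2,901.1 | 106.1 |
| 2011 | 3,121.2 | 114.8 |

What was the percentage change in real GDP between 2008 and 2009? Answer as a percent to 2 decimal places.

Real GDP 2008 = 2665.6/1.022 = 2608.22.
Real GDP 2009 = 2738.9/1.045 = 2620.96.
Change = 2620.96/2608.22 − 1 = 0.0049.

0.49%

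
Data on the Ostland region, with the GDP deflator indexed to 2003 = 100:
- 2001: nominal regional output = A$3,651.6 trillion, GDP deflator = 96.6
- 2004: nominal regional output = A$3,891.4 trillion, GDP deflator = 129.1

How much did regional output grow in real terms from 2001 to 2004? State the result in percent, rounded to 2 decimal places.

-20.26%

Deflate each year: 2001 → 3651.6/0.966 = 3780.12; 2004 → 3891.4/1.291 = 3014.25.
So real regional output changed by 3014.25/3780.12 − 1 = -0.2026, i.e. -20.26%.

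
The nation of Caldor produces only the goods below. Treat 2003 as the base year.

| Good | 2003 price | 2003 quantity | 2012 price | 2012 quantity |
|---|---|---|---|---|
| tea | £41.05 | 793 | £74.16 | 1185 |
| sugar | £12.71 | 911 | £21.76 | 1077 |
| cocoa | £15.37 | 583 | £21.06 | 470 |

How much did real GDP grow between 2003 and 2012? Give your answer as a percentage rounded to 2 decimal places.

31.01%

Real GDP 2003 = Nominal GDP 2003 = 41.05·793 + 12.71·911 + 15.37·583 = 53092.17.
Real GDP 2012 (at 2003 prices) = 41.05·1185 + 12.71·1077 + 15.37·470 = 69556.82.
Real growth = 69556.82/53092.17 − 1 = 0.3101.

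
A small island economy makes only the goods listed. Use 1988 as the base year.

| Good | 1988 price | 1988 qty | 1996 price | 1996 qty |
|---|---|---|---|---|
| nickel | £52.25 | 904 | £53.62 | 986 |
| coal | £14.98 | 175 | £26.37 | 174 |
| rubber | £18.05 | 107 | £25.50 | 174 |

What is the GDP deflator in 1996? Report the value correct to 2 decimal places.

108.08

Nominal GDP 1996 = 53.62·986 + 26.37·174 + 25.50·174 = 61894.70.
Real GDP 1996 (at 1988 prices) = 52.25·986 + 14.98·174 + 18.05·174 = 57265.72.
Deflator = Nominal/Real × 100 = 61894.70/57265.72 × 100 = 108.083.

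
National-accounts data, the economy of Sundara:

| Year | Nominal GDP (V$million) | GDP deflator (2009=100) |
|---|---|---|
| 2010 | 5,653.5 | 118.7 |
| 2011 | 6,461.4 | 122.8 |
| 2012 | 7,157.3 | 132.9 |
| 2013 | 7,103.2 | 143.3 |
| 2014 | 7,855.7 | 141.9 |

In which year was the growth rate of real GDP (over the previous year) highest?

2011: real = 6461.4/1.228 = 5261.73; growth vs 2010 (4762.85) = 10.47%.
2012: real = 7157.3/1.329 = 5385.48; growth vs 2011 (5261.73) = 2.35%.
2013: real = 7103.2/1.433 = 4956.87; growth vs 2012 (5385.48) = -7.96%.
2014: real = 7855.7/1.419 = 5536.08; growth vs 2013 (4956.87) = 11.68%.

2014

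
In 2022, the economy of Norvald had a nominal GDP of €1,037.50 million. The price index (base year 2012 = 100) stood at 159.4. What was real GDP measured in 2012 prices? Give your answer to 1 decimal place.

Real GDP = Nominal / (price index/100) = 1037.50 / 1.594 = 650.88.

€650.9 million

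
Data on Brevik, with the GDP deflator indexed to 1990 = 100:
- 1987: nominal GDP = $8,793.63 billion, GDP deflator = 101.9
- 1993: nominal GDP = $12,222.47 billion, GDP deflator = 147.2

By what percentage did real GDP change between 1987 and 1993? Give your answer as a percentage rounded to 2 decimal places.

-3.78%

Real GDP 1987 = 8793.63 / 1.019 = 8629.67.
Real GDP 1993 = 12222.47 / 1.472 = 8303.31.
Real growth = 8303.31 / 8629.67 − 1 = -0.0378.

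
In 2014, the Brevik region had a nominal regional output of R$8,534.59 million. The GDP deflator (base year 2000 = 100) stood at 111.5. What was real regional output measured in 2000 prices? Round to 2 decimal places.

Real regional output = Nominal / (GDP deflator/100) = 8534.59 / 1.115 = 7654.34.

R$7,654.34 million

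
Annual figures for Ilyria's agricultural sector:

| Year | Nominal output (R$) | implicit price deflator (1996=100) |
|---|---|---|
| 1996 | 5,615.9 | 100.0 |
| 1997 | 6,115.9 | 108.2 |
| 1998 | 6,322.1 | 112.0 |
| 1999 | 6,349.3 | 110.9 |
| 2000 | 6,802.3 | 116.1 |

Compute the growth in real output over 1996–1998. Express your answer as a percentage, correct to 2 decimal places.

Real output 1996 = 5615.9/1.000 = 5615.90.
Real output 1998 = 6322.1/1.120 = 5644.73.
Change = 5644.73/5615.90 − 1 = 0.0051.

0.51%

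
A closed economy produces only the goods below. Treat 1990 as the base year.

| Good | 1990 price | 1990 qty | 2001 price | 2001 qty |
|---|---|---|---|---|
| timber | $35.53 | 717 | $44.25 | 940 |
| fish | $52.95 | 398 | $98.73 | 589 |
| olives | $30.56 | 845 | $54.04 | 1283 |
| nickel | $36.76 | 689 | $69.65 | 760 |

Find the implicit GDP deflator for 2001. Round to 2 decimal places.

168.54

Nominal GDP 2001 = 44.25·940 + 98.73·589 + 54.04·1283 + 69.65·760 = 222014.29.
Real GDP 2001 (at 1990 prices) = 35.53·940 + 52.95·589 + 30.56·1283 + 36.76·760 = 131731.83.
Deflator = Nominal/Real × 100 = 222014.29/131731.83 × 100 = 168.535.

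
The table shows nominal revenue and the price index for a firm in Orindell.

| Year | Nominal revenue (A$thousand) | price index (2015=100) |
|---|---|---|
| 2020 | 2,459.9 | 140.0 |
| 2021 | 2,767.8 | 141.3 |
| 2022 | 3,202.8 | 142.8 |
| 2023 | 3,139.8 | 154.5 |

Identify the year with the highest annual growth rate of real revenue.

2021: real = 2767.8/1.413 = 1958.81; growth vs 2020 (1757.07) = 11.48%.
2022: real = 3202.8/1.428 = 2242.86; growth vs 2021 (1958.81) = 14.50%.
2023: real = 3139.8/1.545 = 2032.23; growth vs 2022 (2242.86) = -9.39%.

2022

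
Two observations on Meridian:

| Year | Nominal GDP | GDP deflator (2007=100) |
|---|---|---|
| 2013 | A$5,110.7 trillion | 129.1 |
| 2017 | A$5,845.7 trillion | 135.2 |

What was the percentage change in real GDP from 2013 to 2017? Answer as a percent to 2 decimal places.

Deflate each year: 2013 → 5110.7/1.291 = 3958.71; 2017 → 5845.7/1.352 = 4323.74.
So real GDP changed by 4323.74/3958.71 − 1 = 0.0922, i.e. 9.22%.

9.22%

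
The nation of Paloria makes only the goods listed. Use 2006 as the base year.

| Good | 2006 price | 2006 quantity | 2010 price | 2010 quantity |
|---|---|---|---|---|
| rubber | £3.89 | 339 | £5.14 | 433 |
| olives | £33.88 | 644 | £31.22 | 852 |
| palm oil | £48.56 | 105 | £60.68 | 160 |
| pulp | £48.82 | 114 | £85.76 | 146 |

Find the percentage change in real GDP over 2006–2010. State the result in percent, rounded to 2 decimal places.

34.45%

Real GDP 2006 = Nominal GDP 2006 = 3.89·339 + 33.88·644 + 48.56·105 + 48.82·114 = 33801.71.
Real GDP 2010 (at 2006 prices) = 3.89·433 + 33.88·852 + 48.56·160 + 48.82·146 = 45447.45.
Real growth = 45447.45/33801.71 − 1 = 0.3445.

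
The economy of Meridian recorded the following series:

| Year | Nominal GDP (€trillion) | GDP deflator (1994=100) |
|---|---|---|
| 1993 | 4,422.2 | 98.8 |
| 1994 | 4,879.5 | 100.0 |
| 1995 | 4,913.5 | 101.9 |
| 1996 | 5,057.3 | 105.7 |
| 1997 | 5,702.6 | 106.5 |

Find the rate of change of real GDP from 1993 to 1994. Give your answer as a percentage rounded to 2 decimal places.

9.02%

Real GDP 1993 = 4422.2/0.988 = 4475.91.
Real GDP 1994 = 4879.5/1.000 = 4879.50.
Change = 4879.50/4475.91 − 1 = 0.0902.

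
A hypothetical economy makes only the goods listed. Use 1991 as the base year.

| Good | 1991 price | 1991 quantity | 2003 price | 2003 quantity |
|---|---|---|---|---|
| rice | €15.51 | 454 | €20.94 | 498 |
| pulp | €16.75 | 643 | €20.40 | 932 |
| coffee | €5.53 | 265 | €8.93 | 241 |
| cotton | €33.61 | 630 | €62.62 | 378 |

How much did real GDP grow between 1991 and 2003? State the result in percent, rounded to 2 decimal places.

-7.61%

Real GDP 1991 = Nominal GDP 1991 = 15.51·454 + 16.75·643 + 5.53·265 + 33.61·630 = 40451.54.
Real GDP 2003 (at 1991 prices) = 15.51·498 + 16.75·932 + 5.53·241 + 33.61·378 = 37372.29.
Real growth = 37372.29/40451.54 − 1 = -0.0761.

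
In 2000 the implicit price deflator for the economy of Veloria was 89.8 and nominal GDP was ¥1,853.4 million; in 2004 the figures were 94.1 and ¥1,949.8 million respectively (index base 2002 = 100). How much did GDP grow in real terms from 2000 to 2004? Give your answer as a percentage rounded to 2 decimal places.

0.39%

Real GDP 2000 = 1853.4 / 0.898 = 2063.92.
Real GDP 2004 = 1949.8 / 0.941 = 2072.05.
Real growth = 2072.05 / 2063.92 − 1 = 0.0039.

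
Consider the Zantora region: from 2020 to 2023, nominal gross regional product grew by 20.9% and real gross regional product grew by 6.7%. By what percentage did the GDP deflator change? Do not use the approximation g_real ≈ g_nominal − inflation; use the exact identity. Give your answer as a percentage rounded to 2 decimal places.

13.31%

(1 + g_nom) = (1 + g_real)(1 + π), so π = 1.2090 / 1.0670 − 1 = 0.13308.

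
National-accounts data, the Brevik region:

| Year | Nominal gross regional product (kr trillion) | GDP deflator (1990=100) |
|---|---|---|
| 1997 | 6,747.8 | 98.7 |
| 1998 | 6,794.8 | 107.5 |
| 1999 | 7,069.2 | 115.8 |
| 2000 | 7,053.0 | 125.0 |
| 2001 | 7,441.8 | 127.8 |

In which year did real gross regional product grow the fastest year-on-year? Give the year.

1998: real = 6794.8/1.075 = 6320.74; growth vs 1997 (6836.68) = -7.55%.
1999: real = 7069.2/1.158 = 6104.66; growth vs 1998 (6320.74) = -3.42%.
2000: real = 7053.0/1.250 = 5642.40; growth vs 1999 (6104.66) = -7.57%.
2001: real = 7441.8/1.278 = 5823.00; growth vs 2000 (5642.40) = 3.20%.

2001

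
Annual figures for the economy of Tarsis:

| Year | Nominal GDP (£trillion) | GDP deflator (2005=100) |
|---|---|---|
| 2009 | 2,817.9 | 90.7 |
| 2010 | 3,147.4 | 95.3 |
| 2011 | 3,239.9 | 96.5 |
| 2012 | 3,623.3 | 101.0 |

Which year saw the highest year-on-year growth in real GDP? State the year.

2010: real = 3147.4/0.953 = 3302.62; growth vs 2009 (3106.84) = 6.30%.
2011: real = 3239.9/0.965 = 3357.41; growth vs 2010 (3302.62) = 1.66%.
2012: real = 3623.3/1.010 = 3587.43; growth vs 2011 (3357.41) = 6.85%.

2012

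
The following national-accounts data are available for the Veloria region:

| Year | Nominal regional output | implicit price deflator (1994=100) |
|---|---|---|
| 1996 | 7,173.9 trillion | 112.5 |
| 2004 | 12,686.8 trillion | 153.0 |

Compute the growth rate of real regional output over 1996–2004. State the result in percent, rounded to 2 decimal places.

30.03%

Real regional output 1996 = 7173.9 / 1.125 = 6376.80.
Real regional output 2004 = 12686.8 / 1.530 = 8292.03.
Real growth = 8292.03 / 6376.80 − 1 = 0.3003.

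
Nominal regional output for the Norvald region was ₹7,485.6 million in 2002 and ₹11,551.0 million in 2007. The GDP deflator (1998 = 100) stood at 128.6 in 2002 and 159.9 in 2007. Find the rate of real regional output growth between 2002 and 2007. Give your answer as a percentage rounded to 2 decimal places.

Real regional output 2002 = 7485.6 / 1.286 = 5820.84.
Real regional output 2007 = 11551.0 / 1.599 = 7223.89.
Real growth = 7223.89 / 5820.84 − 1 = 0.2410.

24.10%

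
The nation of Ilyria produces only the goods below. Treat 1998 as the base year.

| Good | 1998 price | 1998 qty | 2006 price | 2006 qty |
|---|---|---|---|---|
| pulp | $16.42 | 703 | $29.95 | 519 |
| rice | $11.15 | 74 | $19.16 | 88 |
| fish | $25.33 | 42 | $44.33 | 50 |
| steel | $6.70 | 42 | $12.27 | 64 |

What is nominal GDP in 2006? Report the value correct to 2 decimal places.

$20231.91

Nominal GDP 2006 = Σ (p_2006 × q_2006) = 29.95·519 + 19.16·88 + 44.33·50 + 12.27·64 = 20231.91.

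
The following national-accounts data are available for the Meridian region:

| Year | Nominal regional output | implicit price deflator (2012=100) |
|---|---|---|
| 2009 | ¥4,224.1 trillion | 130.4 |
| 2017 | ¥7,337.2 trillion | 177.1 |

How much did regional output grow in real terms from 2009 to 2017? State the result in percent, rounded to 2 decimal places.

Real regional output 2009 = 4224.1 / 1.304 = 3239.34.
Real regional output 2017 = 7337.2 / 1.771 = 4142.97.
Real growth = 4142.97 / 3239.34 − 1 = 0.2790.

27.90%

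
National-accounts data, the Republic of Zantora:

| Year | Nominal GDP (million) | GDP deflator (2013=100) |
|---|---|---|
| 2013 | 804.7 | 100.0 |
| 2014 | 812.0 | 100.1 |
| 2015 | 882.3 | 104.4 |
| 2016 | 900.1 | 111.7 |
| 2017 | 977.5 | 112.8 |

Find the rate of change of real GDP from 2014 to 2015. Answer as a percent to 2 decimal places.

Real GDP 2014 = 812.0/1.001 = 811.19.
Real GDP 2015 = 882.3/1.044 = 845.11.
Change = 845.11/811.19 − 1 = 0.0418.

4.18%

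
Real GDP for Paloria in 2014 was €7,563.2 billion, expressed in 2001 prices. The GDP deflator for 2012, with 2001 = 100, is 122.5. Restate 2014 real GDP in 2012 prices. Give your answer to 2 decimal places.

€9,264.92 billion

Real GDP in 2012 prices = Real GDP in 2001 prices × (P_2012/P_2001) = 7563.2 × 1.225 = 9264.92.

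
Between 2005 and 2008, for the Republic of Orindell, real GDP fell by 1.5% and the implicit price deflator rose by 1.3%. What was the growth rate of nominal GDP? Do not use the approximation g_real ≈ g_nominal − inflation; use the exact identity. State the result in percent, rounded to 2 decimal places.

-0.22%

(1 + g_nom) = (1 + g_real)(1 + π) = 0.9850 × 1.0130 = 0.99781.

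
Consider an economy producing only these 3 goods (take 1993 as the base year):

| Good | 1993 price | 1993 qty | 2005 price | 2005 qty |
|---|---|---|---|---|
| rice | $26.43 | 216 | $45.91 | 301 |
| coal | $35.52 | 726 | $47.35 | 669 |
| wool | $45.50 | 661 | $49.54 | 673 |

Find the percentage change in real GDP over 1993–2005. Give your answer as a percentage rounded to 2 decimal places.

Real GDP 1993 = Nominal GDP 1993 = 26.43·216 + 35.52·726 + 45.50·661 = 61571.90.
Real GDP 2005 (at 1993 prices) = 26.43·301 + 35.52·669 + 45.50·673 = 62339.81.
Real growth = 62339.81/61571.90 − 1 = 0.0125.

1.25%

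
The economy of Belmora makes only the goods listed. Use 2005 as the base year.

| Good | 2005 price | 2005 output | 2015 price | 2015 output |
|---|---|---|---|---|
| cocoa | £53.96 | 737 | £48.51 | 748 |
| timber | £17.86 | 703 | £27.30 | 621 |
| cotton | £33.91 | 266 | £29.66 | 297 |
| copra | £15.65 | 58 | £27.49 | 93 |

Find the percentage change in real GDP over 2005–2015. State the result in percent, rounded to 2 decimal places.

1.17%

Real GDP 2005 = Nominal GDP 2005 = 53.96·737 + 17.86·703 + 33.91·266 + 15.65·58 = 62251.86.
Real GDP 2015 (at 2005 prices) = 53.96·748 + 17.86·621 + 33.91·297 + 15.65·93 = 62979.86.
Real growth = 62979.86/62251.86 − 1 = 0.0117.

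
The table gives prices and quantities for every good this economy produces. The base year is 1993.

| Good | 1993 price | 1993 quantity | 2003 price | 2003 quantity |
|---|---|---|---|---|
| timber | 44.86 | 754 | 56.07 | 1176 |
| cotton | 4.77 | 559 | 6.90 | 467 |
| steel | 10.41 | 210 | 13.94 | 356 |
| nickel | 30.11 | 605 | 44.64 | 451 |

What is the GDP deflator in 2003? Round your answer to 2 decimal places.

Nominal GDP 2003 = 56.07·1176 + 6.90·467 + 13.94·356 + 44.64·451 = 94255.90.
Real GDP 2003 (at 1993 prices) = 44.86·1176 + 4.77·467 + 10.41·356 + 30.11·451 = 72268.52.
Deflator = Nominal/Real × 100 = 94255.90/72268.52 × 100 = 130.425.

130.42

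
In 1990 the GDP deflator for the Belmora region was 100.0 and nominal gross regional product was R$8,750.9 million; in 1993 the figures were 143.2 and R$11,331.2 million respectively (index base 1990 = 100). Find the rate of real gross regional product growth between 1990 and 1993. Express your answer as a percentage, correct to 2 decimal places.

-9.58%

Deflate each year: 1990 → 8750.9/1.000 = 8750.90; 1993 → 11331.2/1.432 = 7912.85.
So real gross regional product changed by 7912.85/8750.90 − 1 = -0.0958, i.e. -9.58%.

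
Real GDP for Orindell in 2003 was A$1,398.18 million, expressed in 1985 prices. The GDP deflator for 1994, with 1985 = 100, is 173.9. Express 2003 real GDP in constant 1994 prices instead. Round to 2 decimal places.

Real GDP in 1994 prices = Real GDP in 1985 prices × (P_1994/P_1985) = 1398.18 × 1.739 = 2431.44.

A$2,431.44 million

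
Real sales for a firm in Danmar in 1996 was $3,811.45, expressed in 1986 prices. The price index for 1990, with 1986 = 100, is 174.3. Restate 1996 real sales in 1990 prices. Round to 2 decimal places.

Real sales in 1990 prices = Real sales in 1986 prices × (P_1990/P_1986) = 3811.45 × 1.743 = 6643.36.

$6,643.36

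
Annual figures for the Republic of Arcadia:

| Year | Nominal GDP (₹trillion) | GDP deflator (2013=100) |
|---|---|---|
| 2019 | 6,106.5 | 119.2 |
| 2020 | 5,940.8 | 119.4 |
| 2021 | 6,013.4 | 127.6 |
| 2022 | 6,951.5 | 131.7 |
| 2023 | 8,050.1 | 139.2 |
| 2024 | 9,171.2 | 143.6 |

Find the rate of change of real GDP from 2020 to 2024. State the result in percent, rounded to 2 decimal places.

Real GDP 2020 = 5940.8/1.194 = 4975.54.
Real GDP 2024 = 9171.2/1.436 = 6386.63.
Change = 6386.63/4975.54 − 1 = 0.2836.

28.36%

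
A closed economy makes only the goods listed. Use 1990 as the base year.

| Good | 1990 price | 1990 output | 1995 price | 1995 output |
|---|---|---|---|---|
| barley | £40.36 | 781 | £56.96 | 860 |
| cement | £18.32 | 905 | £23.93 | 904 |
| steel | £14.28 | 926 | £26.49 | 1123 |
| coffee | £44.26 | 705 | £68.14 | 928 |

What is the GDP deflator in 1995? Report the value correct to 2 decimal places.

150.95

Nominal GDP 1995 = 56.96·860 + 23.93·904 + 26.49·1123 + 68.14·928 = 163600.51.
Real GDP 1995 (at 1990 prices) = 40.36·860 + 18.32·904 + 14.28·1123 + 44.26·928 = 108380.60.
Deflator = Nominal/Real × 100 = 163600.51/108380.60 × 100 = 150.950.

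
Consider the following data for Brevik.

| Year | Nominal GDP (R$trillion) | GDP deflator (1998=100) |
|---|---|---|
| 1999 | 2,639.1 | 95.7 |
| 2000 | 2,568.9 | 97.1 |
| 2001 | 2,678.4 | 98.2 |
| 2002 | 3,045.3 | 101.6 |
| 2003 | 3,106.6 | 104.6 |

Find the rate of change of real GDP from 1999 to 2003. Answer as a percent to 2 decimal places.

7.70%

Real GDP 1999 = 2639.1/0.957 = 2757.68.
Real GDP 2003 = 3106.6/1.046 = 2969.98.
Change = 2969.98/2757.68 − 1 = 0.0770.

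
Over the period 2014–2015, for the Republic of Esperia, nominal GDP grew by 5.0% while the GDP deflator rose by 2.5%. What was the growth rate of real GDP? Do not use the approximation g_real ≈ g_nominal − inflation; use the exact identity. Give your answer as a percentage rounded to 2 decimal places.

2.44%

(1 + g_nom) = (1 + g_real)(1 + π), so g_real = 1.0500 / 1.0250 − 1 = 0.02439.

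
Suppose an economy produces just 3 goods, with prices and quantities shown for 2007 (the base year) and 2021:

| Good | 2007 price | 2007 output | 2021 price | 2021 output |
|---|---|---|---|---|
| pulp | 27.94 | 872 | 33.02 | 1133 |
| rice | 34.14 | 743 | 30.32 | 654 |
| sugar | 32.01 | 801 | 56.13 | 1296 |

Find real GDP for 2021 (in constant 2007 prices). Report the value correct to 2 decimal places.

95468.54

Real GDP 2021 = Σ (p_2007 × q_2021) = 27.94·1133 + 34.14·654 + 32.01·1296 = 95468.54.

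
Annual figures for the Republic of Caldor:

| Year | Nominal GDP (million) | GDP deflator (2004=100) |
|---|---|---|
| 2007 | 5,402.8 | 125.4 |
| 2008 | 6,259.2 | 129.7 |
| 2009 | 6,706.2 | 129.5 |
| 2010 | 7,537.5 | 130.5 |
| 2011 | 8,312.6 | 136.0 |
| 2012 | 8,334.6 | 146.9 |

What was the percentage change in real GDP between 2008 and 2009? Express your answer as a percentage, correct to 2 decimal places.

7.31%

Real GDP 2008 = 6259.2/1.297 = 4825.91.
Real GDP 2009 = 6706.2/1.295 = 5178.53.
Change = 5178.53/4825.91 − 1 = 0.0731.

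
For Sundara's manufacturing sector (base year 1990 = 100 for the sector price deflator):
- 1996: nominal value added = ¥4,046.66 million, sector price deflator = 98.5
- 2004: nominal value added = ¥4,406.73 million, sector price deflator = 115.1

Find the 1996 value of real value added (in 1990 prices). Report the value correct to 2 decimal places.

Real value added = Nominal / (sector price deflator/100) = 4046.66 / 0.985 = 4108.28.

¥4,108.28 million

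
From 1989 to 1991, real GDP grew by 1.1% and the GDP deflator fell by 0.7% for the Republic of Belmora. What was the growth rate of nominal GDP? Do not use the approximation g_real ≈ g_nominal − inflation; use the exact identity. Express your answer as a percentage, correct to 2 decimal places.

0.39%

(1 + g_nom) = (1 + g_real)(1 + π) = 1.0110 × 0.9930 = 1.00392.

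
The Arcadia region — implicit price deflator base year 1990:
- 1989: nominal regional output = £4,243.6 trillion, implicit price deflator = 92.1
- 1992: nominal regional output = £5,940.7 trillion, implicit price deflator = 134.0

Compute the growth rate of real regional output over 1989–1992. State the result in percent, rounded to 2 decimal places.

-3.78%

Real regional output 1989 = 4243.6 / 0.921 = 4607.60.
Real regional output 1992 = 5940.7 / 1.340 = 4433.36.
Real growth = 4433.36 / 4607.60 − 1 = -0.0378.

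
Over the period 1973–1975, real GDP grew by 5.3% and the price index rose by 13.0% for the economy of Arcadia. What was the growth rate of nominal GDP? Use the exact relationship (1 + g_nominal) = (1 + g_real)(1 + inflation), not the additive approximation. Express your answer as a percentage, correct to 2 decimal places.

(1 + g_nom) = (1 + g_real)(1 + π) = 1.0530 × 1.1300 = 1.18989.

18.99%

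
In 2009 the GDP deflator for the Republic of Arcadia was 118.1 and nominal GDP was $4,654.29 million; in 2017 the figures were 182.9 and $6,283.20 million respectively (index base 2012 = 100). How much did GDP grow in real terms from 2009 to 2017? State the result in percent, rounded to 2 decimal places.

-12.83%

Real GDP 2009 = 4654.29 / 1.181 = 3940.97.
Real GDP 2017 = 6283.20 / 1.829 = 3435.32.
Real growth = 3435.32 / 3940.97 − 1 = -0.1283.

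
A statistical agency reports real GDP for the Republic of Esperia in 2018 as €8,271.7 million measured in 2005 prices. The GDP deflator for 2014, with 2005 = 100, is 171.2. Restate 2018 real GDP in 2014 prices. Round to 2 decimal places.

Real GDP in 2014 prices = Real GDP in 2005 prices × (P_2014/P_2005) = 8271.7 × 1.712 = 14161.15.

€14,161.15 million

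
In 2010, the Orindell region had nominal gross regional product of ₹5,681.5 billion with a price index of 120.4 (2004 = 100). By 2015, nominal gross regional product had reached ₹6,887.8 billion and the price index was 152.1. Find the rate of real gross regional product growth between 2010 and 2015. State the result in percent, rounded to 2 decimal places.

Real gross regional product 2010 = 5681.5 / 1.204 = 4718.85.
Real gross regional product 2015 = 6887.8 / 1.521 = 4528.47.
Real growth = 4528.47 / 4718.85 − 1 = -0.0403.

-4.03%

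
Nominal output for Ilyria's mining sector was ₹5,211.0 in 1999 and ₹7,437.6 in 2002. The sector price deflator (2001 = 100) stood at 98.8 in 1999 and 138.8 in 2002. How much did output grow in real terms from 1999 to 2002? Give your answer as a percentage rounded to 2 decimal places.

1.60%

Deflate each year: 1999 → 5211.0/0.988 = 5274.29; 2002 → 7437.6/1.388 = 5358.50.
So real output changed by 5358.50/5274.29 − 1 = 0.0160, i.e. 1.60%.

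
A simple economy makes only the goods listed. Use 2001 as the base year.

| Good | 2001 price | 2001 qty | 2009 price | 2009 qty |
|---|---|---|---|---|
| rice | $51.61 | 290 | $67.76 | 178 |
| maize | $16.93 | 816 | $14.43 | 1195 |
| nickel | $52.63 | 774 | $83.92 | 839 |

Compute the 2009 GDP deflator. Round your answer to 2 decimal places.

135.53

Nominal GDP 2009 = 67.76·178 + 14.43·1195 + 83.92·839 = 99714.01.
Real GDP 2009 (at 2001 prices) = 51.61·178 + 16.93·1195 + 52.63·839 = 73574.50.
Deflator = Nominal/Real × 100 = 99714.01/73574.50 × 100 = 135.528.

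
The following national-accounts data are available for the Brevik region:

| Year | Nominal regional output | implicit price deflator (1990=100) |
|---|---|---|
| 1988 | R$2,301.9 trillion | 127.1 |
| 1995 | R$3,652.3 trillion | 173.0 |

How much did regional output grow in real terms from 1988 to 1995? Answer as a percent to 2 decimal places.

16.57%

Real regional output 1988 = 2301.9 / 1.271 = 1811.09.
Real regional output 1995 = 3652.3 / 1.730 = 2111.16.
Real growth = 2111.16 / 1811.09 − 1 = 0.1657.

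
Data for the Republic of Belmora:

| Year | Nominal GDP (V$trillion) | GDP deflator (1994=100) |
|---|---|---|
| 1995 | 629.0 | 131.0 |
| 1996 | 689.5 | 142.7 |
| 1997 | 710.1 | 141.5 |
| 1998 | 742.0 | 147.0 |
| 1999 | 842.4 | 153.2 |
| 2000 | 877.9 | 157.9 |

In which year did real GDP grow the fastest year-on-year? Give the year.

1999

1996: real = 689.5/1.427 = 483.18; growth vs 1995 (480.15) = 0.63%.
1997: real = 710.1/1.415 = 501.84; growth vs 1996 (483.18) = 3.86%.
1998: real = 742.0/1.470 = 504.76; growth vs 1997 (501.84) = 0.58%.
1999: real = 842.4/1.532 = 549.87; growth vs 1998 (504.76) = 8.94%.
2000: real = 877.9/1.579 = 555.98; growth vs 1999 (549.87) = 1.11%.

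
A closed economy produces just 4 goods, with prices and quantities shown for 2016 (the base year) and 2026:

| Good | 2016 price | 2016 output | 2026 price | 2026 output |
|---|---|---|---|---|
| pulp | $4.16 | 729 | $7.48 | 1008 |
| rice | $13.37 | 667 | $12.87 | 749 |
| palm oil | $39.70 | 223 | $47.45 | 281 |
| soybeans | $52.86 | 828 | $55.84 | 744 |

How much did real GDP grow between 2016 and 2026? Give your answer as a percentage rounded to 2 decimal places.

Real GDP 2016 = Nominal GDP 2016 = 4.16·729 + 13.37·667 + 39.70·223 + 52.86·828 = 64571.61.
Real GDP 2026 (at 2016 prices) = 4.16·1008 + 13.37·749 + 39.70·281 + 52.86·744 = 64690.95.
Real growth = 64690.95/64571.61 − 1 = 0.0018.

0.18%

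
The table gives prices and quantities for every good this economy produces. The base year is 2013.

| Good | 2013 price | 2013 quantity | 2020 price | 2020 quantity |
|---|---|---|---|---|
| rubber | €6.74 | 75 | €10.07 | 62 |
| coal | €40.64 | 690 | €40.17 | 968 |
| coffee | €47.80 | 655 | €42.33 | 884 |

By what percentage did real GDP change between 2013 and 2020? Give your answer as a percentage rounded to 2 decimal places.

Real GDP 2013 = Nominal GDP 2013 = 6.74·75 + 40.64·690 + 47.80·655 = 59856.10.
Real GDP 2020 (at 2013 prices) = 6.74·62 + 40.64·968 + 47.80·884 = 82012.60.
Real growth = 82012.60/59856.10 − 1 = 0.3702.

37.02%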